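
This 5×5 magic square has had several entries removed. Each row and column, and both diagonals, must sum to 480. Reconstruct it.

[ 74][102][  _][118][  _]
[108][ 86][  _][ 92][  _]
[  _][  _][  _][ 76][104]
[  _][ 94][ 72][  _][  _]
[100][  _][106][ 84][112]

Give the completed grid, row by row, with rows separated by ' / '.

Row 5 needs 480; the known cells sum to 402, so (5,2) = 78.
Column 2 needs 480; the known cells sum to 360, so (3,2) = 120.
The remaining cell in column 4 is (4,4) = 480 − 370 = 110.
Using main diagonal: 74 + 86 + 110 + 112 + ? → (3,3) = 480 − 382 = 98.
Anti-diagonal must total 480; the given cells sum to 384, so (1,5) = 96.
Row 1 needs 480; the known cells sum to 390, so (1,3) = 90.
Row 3 needs 480; the known cells sum to 398, so (3,1) = 82.
Column 1 needs 480; the known cells sum to 364, so (4,1) = 116.
Using column 3: 90 + 98 + 72 + 106 + ? → (2,3) = 480 − 366 = 114.
Row 2 needs 480; the known cells sum to 400, so (2,5) = 80.
From row 4, 480 − (116 + 94 + 72 + 110) gives (4,5) = 88.

74 102 90 118 96 / 108 86 114 92 80 / 82 120 98 76 104 / 116 94 72 110 88 / 100 78 106 84 112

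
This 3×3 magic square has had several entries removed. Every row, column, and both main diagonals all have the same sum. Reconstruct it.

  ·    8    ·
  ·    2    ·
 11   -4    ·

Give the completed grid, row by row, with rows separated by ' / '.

Column 2 is already complete: 8 + 2 + -4 = 6, so that is the magic constant.
Using row 3: 11 + (-4) + ? → (3,3) = 6 − 7 = -1.
Main diagonal: 2 + (-1) + ? = 6, so (1,1) = 5.
Using anti-diagonal: 2 + 11 + ? → (1,3) = 6 − 13 = -7.
Using column 1: 5 + 11 + ? → (2,1) = 6 − 16 = -10.
Column 3 needs 6; the known cells sum to -8, so (2,3) = 14.

5 8 -7 / -10 2 14 / 11 -4 -1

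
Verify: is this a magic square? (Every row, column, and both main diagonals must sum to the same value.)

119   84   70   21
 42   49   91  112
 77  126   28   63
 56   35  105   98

Yes

Row 1: 119 + 84 + 70 + 21 = 294.
Row 2: 42 + 49 + 91 + 112 = 294.
Row 3: 77 + 126 + 28 + 63 = 294.
Row 4: 56 + 35 + 105 + 98 = 294.
Column 1: 119 + 42 + 77 + 56 = 294.
Column 2: 84 + 49 + 126 + 35 = 294.
Column 3: 70 + 91 + 28 + 105 = 294.
Column 4: 21 + 112 + 63 + 98 = 294.
Main diagonal: 119 + 49 + 28 + 98 = 294.
Anti-diagonal: 21 + 91 + 126 + 56 = 294.
All lines sum to 294.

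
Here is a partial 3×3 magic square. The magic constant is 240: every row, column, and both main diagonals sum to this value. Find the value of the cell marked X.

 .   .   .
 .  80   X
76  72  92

From column 2, 240 − (80 + 72) gives (1,2) = 88.
Main diagonal: 80 + 92 + ? = 240, so (1,1) = 68.
Anti-diagonal: 80 + 76 + ? = 240, so (1,3) = 84.
Column 1 must total 240; the given cells sum to 144, so (2,1) = 96.
The remaining cell in column 3 is (2,3) = 240 − 176 = 64.

64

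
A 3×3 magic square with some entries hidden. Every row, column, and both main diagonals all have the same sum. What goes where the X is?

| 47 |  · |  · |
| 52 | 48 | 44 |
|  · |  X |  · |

Row 2 is complete and sums to 144; that is the magic constant.
From column 1, 144 − (47 + 52) gives (3,1) = 45.
Main diagonal: 47 + 48 + ? = 144, so (3,3) = 49.
Anti-diagonal: 48 + 45 + ? = 144, so (1,3) = 51.
Row 1 must total 144; the given cells sum to 98, so (1,2) = 46.
Row 3 must total 144; the given cells sum to 94, so (3,2) = 50.

50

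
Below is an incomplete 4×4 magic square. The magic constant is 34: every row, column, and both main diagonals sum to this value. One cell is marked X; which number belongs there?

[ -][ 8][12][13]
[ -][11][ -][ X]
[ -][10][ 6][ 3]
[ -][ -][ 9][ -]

2

From row 1, 34 − (8 + 12 + 13) gives (1,1) = 1.
Row 3: 10 + 6 + 3 + ? = 34, so (3,1) = 15.
Column 2 must total 34; the given cells sum to 29, so (4,2) = 5.
Column 3 needs 34; the known cells sum to 27, so (2,3) = 7.
Main diagonal needs 34; the known cells sum to 18, so (4,4) = 16.
Anti-diagonal: 13 + 7 + 10 + ? = 34, so (4,1) = 4.
The remaining cell in column 1 is (2,1) = 34 − 20 = 14.
Column 4 must total 34; the given cells sum to 32, so (2,4) = 2.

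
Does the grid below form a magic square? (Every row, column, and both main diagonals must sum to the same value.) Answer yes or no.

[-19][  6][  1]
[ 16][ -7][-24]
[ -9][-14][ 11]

Row 1: -19 + 6 + 1 = -12.
Row 2: 16 + (-7) + (-24) = -15.
Row 3: -9 + (-14) + 11 = -12.
Column 1: -19 + 16 + (-9) = -12.
Column 2: 6 + (-7) + (-14) = -15.
Column 3: 1 + (-24) + 11 = -12.
Main diagonal: -19 + (-7) + 11 = -15.
Anti-diagonal: 1 + (-7) + (-9) = -15.

No — main diagonal sums to -15 but row 3 sums to -12.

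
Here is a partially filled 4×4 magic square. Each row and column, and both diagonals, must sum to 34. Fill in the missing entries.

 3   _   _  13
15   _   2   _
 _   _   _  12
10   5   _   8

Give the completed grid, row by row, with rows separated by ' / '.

3 4 14 13 / 15 16 2 1 / 6 9 7 12 / 10 5 11 8

From row 4, 34 − (10 + 5 + 8) gives (4,3) = 11.
Column 1 must total 34; the given cells sum to 28, so (3,1) = 6.
The remaining cell in column 4 is (2,4) = 34 − 33 = 1.
From anti-diagonal, 34 − (13 + 2 + 10) gives (3,2) = 9.
Row 2 must total 34; the given cells sum to 18, so (2,2) = 16.
The remaining cell in row 3 is (3,3) = 34 − 27 = 7.
The remaining cell in column 2 is (1,2) = 34 − 30 = 4.
Column 3 must total 34; the given cells sum to 20, so (1,3) = 14.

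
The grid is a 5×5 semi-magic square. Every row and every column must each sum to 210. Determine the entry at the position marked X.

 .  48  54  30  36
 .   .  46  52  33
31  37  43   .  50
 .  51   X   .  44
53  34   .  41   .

32

From row 1, 210 − (48 + 54 + 30 + 36) gives (1,1) = 42.
Row 3 must total 210; the given cells sum to 161, so (3,4) = 49.
Column 2 needs 210; the known cells sum to 170, so (2,2) = 40.
Column 4: 30 + 52 + 49 + 41 + ? = 210, so (4,4) = 38.
Column 5 needs 210; the known cells sum to 163, so (5,5) = 47.
Row 2 must total 210; the given cells sum to 171, so (2,1) = 39.
Row 5: 53 + 34 + 41 + 47 + ? = 210, so (5,3) = 35.
Column 1 needs 210; the known cells sum to 165, so (4,1) = 45.
The remaining cell in column 3 is (4,3) = 210 − 178 = 32.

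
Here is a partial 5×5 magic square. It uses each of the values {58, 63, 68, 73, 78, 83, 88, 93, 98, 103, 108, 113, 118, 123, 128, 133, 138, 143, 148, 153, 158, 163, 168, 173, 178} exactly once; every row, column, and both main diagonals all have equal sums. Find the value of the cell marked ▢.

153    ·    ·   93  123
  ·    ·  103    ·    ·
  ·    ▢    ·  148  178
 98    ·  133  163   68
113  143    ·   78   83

The 25 entries sum to 2950, so each line sums to 2950/5 = 590.
The remaining cell in row 4 is (4,2) = 590 − 462 = 128.
The remaining cell in row 5 is (5,3) = 590 − 417 = 173.
Column 4 needs 590; the known cells sum to 482, so (2,4) = 108.
Column 5: 123 + 178 + 68 + 83 + ? = 590, so (2,5) = 138.
Using anti-diagonal: 123 + 108 + 128 + 113 + ? → (3,3) = 590 − 472 = 118.
Using column 3: 103 + 118 + 133 + 173 + ? → (1,3) = 590 − 527 = 63.
From main diagonal, 590 − (153 + 118 + 163 + 83) gives (2,2) = 73.
The remaining cell in row 1 is (1,2) = 590 − 432 = 158.
Row 2 needs 590; the known cells sum to 422, so (2,1) = 168.
Column 1 must total 590; the given cells sum to 532, so (3,1) = 58.
Column 2 needs 590; the known cells sum to 502, so (3,2) = 88.

88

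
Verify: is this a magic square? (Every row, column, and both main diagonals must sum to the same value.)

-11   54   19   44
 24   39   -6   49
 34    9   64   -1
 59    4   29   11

Row 1: -11 + 54 + 19 + 44 = 106.
Row 2: 24 + 39 + (-6) + 49 = 106.
Row 3: 34 + 9 + 64 + (-1) = 106.
Row 4: 59 + 4 + 29 + 11 = 103.
Column 1: -11 + 24 + 34 + 59 = 106.
Column 2: 54 + 39 + 9 + 4 = 106.
Column 3: 19 + (-6) + 64 + 29 = 106.
Column 4: 44 + 49 + (-1) + 11 = 103.
Main diagonal: -11 + 39 + 64 + 11 = 103.
Anti-diagonal: 44 + (-6) + 9 + 59 = 106.

No — row 3 sums to 106 but column 4 sums to 103.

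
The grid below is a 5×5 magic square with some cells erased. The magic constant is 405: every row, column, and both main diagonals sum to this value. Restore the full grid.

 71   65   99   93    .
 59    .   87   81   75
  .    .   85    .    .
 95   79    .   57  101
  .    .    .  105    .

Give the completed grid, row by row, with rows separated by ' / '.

Using row 1: 71 + 65 + 99 + 93 + ? → (1,5) = 405 − 328 = 77.
The remaining cell in row 2 is (2,2) = 405 − 302 = 103.
The remaining cell in row 4 is (4,3) = 405 − 332 = 73.
Column 3: 99 + 87 + 85 + 73 + ? = 405, so (5,3) = 61.
Column 4 needs 405; the known cells sum to 336, so (3,4) = 69.
Main diagonal needs 405; the known cells sum to 316, so (5,5) = 89.
Anti-diagonal must total 405; the given cells sum to 322, so (5,1) = 83.
The remaining cell in row 5 is (5,2) = 405 − 338 = 67.
The remaining cell in column 1 is (3,1) = 405 − 308 = 97.
The remaining cell in column 2 is (3,2) = 405 − 314 = 91.
Using column 5: 77 + 75 + 101 + 89 + ? → (3,5) = 405 − 342 = 63.

71 65 99 93 77 / 59 103 87 81 75 / 97 91 85 69 63 / 95 79 73 57 101 / 83 67 61 105 89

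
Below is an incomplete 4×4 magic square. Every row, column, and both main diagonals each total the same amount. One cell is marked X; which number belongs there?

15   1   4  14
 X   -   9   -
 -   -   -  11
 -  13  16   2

Row 1 is complete and sums to 34; that is the magic constant.
Row 4: 13 + 16 + 2 + ? = 34, so (4,1) = 3.
Column 3: 4 + 9 + 16 + ? = 34, so (3,3) = 5.
The remaining cell in column 4 is (2,4) = 34 − 27 = 7.
The remaining cell in main diagonal is (2,2) = 34 − 22 = 12.
From anti-diagonal, 34 − (14 + 9 + 3) gives (3,2) = 8.
Row 2 needs 34; the known cells sum to 28, so (2,1) = 6.

6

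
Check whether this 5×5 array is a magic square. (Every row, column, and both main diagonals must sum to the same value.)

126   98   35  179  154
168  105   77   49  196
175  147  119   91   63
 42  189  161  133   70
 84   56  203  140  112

Row 1: 126 + 98 + 35 + 179 + 154 = 592.
Row 2: 168 + 105 + 77 + 49 + 196 = 595.
Row 3: 175 + 147 + 119 + 91 + 63 = 595.
Row 4: 42 + 189 + 161 + 133 + 70 = 595.
Row 5: 84 + 56 + 203 + 140 + 112 = 595.
Column 1: 126 + 168 + 175 + 42 + 84 = 595.
Column 2: 98 + 105 + 147 + 189 + 56 = 595.
Column 3: 35 + 77 + 119 + 161 + 203 = 595.
Column 4: 179 + 49 + 91 + 133 + 140 = 592.
Column 5: 154 + 196 + 63 + 70 + 112 = 595.
Main diagonal: 126 + 105 + 119 + 133 + 112 = 595.
Anti-diagonal: 154 + 49 + 119 + 189 + 84 = 595.

No — row 4 sums to 595 but column 4 sums to 592.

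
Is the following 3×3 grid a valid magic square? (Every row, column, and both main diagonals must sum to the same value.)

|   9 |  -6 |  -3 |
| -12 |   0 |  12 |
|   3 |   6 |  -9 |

Yes

Row 1: 9 + (-6) + (-3) = 0.
Row 2: -12 + 0 + 12 = 0.
Row 3: 3 + 6 + (-9) = 0.
Column 1: 9 + (-12) + 3 = 0.
Column 2: -6 + 0 + 6 = 0.
Column 3: -3 + 12 + (-9) = 0.
Main diagonal: 9 + 0 + (-9) = 0.
Anti-diagonal: -3 + 0 + 3 = 0.
All lines sum to 0.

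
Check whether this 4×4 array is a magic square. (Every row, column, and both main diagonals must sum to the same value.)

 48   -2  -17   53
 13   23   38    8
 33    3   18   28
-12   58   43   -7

Row 1: 48 + (-2) + (-17) + 53 = 82.
Row 2: 13 + 23 + 38 + 8 = 82.
Row 3: 33 + 3 + 18 + 28 = 82.
Row 4: -12 + 58 + 43 + (-7) = 82.
Column 1: 48 + 13 + 33 + (-12) = 82.
Column 2: -2 + 23 + 3 + 58 = 82.
Column 3: -17 + 38 + 18 + 43 = 82.
Column 4: 53 + 8 + 28 + (-7) = 82.
Main diagonal: 48 + 23 + 18 + (-7) = 82.
Anti-diagonal: 53 + 38 + 3 + (-12) = 82.
All lines sum to 82.

Yes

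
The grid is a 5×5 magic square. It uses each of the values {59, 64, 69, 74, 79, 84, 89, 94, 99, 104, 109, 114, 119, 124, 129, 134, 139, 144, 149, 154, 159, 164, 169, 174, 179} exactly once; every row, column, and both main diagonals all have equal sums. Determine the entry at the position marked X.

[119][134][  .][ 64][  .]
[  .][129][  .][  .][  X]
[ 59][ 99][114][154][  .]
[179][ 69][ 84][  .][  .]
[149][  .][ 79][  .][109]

74

The 25 entries sum to 2975, so each line sums to 2975/5 = 595.
Using row 3: 59 + 99 + 114 + 154 + ? → (3,5) = 595 − 426 = 169.
Column 1 must total 595; the given cells sum to 506, so (2,1) = 89.
The remaining cell in column 2 is (5,2) = 595 − 431 = 164.
From main diagonal, 595 − (119 + 129 + 114 + 109) gives (4,4) = 124.
The remaining cell in row 4 is (4,5) = 595 − 456 = 139.
Using row 5: 149 + 164 + 79 + 109 + ? → (5,4) = 595 − 501 = 94.
Column 4: 64 + 154 + 124 + 94 + ? = 595, so (2,4) = 159.
Anti-diagonal: 159 + 114 + 69 + 149 + ? = 595, so (1,5) = 104.
From row 1, 595 − (119 + 134 + 64 + 104) gives (1,3) = 174.
Column 3 must total 595; the given cells sum to 451, so (2,3) = 144.
Column 5: 104 + 169 + 139 + 109 + ? = 595, so (2,5) = 74.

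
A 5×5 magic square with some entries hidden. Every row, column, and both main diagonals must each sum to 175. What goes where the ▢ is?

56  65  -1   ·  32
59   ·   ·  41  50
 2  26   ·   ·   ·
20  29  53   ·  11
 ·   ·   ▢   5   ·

71

The remaining cell in row 1 is (1,4) = 175 − 152 = 23.
Row 4 must total 175; the given cells sum to 113, so (4,4) = 62.
Column 1 needs 175; the known cells sum to 137, so (5,1) = 38.
Using column 4: 23 + 41 + 62 + 5 + ? → (3,4) = 175 − 131 = 44.
The remaining cell in anti-diagonal is (3,3) = 175 − 140 = 35.
Row 3 needs 175; the known cells sum to 107, so (3,5) = 68.
Column 5 must total 175; the given cells sum to 161, so (5,5) = 14.
Main diagonal must total 175; the given cells sum to 167, so (2,2) = 8.
Row 2: 59 + 8 + 41 + 50 + ? = 175, so (2,3) = 17.
Column 2 must total 175; the given cells sum to 128, so (5,2) = 47.
Using column 3: -1 + 17 + 35 + 53 + ? → (5,3) = 175 − 104 = 71.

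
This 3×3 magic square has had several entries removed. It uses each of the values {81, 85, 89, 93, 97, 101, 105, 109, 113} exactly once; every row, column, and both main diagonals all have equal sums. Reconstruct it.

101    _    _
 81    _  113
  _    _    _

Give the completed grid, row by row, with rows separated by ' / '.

The 9 entries sum to 873, so each line sums to 873/3 = 291.
Using row 2: 81 + 113 + ? → (2,2) = 291 − 194 = 97.
Using column 1: 101 + 81 + ? → (3,1) = 291 − 182 = 109.
Main diagonal needs 291; the known cells sum to 198, so (3,3) = 93.
From anti-diagonal, 291 − (97 + 109) gives (1,3) = 85.
The remaining cell in row 1 is (1,2) = 291 − 186 = 105.
Row 3 needs 291; the known cells sum to 202, so (3,2) = 89.

101 105 85 / 81 97 113 / 109 89 93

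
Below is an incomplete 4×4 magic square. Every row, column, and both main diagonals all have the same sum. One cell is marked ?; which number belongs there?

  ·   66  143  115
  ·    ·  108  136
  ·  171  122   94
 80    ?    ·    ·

164

Anti-diagonal is complete and sums to 474; that is the magic constant.
Row 1: 66 + 143 + 115 + ? = 474, so (1,1) = 150.
Row 3 needs 474; the known cells sum to 387, so (3,1) = 87.
Column 1: 150 + 87 + 80 + ? = 474, so (2,1) = 157.
Using column 3: 143 + 108 + 122 + ? → (4,3) = 474 − 373 = 101.
Column 4 must total 474; the given cells sum to 345, so (4,4) = 129.
Main diagonal: 150 + 122 + 129 + ? = 474, so (2,2) = 73.
The remaining cell in row 4 is (4,2) = 474 − 310 = 164.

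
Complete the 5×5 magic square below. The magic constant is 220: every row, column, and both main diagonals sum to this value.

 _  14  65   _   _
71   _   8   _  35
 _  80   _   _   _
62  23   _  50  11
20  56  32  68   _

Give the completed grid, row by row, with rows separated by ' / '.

Row 4 needs 220; the known cells sum to 146, so (4,3) = 74.
From row 5, 220 − (20 + 56 + 32 + 68) gives (5,5) = 44.
From column 2, 220 − (14 + 80 + 23 + 56) gives (2,2) = 47.
Using column 3: 65 + 8 + 74 + 32 + ? → (3,3) = 220 − 179 = 41.
Main diagonal must total 220; the given cells sum to 182, so (1,1) = 38.
From row 2, 220 − (71 + 47 + 8 + 35) gives (2,4) = 59.
The remaining cell in column 1 is (3,1) = 220 − 191 = 29.
The remaining cell in anti-diagonal is (1,5) = 220 − 143 = 77.
Row 1 needs 220; the known cells sum to 194, so (1,4) = 26.
Column 4: 26 + 59 + 50 + 68 + ? = 220, so (3,4) = 17.
The remaining cell in column 5 is (3,5) = 220 − 167 = 53.

38 14 65 26 77 / 71 47 8 59 35 / 29 80 41 17 53 / 62 23 74 50 11 / 20 56 32 68 44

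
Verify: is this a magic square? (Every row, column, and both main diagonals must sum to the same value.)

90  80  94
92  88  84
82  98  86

Row 1: 90 + 80 + 94 = 264.
Row 2: 92 + 88 + 84 = 264.
Row 3: 82 + 98 + 86 = 266.
Column 1: 90 + 92 + 82 = 264.
Column 2: 80 + 88 + 98 = 266.
Column 3: 94 + 84 + 86 = 264.
Main diagonal: 90 + 88 + 86 = 264.
Anti-diagonal: 94 + 88 + 82 = 264.

No — row 3 sums to 266 but column 3 sums to 264.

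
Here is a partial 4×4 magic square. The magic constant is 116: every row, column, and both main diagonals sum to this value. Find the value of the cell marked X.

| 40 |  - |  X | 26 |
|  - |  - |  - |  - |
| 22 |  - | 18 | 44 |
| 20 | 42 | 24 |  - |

Row 3 must total 116; the given cells sum to 84, so (3,2) = 32.
From row 4, 116 − (20 + 42 + 24) gives (4,4) = 30.
Column 1 must total 116; the given cells sum to 82, so (2,1) = 34.
Column 4 must total 116; the given cells sum to 100, so (2,4) = 16.
Main diagonal must total 116; the given cells sum to 88, so (2,2) = 28.
Anti-diagonal must total 116; the given cells sum to 78, so (2,3) = 38.
Column 2 needs 116; the known cells sum to 102, so (1,2) = 14.
From column 3, 116 − (38 + 18 + 24) gives (1,3) = 36.

36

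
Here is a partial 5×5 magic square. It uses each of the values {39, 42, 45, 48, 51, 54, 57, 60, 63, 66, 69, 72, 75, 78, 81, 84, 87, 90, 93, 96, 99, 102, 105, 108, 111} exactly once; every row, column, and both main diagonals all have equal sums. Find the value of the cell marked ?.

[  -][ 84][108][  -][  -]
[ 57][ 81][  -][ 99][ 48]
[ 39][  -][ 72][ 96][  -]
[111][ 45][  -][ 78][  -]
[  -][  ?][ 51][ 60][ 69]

The 25 entries sum to 1875, so each line sums to 1875/5 = 375.
Using row 2: 57 + 81 + 99 + 48 + ? → (2,3) = 375 − 285 = 90.
The remaining cell in column 3 is (4,3) = 375 − 321 = 54.
Column 4: 99 + 96 + 78 + 60 + ? = 375, so (1,4) = 42.
Main diagonal must total 375; the given cells sum to 300, so (1,1) = 75.
Row 1: 75 + 84 + 108 + 42 + ? = 375, so (1,5) = 66.
Row 4 needs 375; the known cells sum to 288, so (4,5) = 87.
Column 1 needs 375; the known cells sum to 282, so (5,1) = 93.
Column 5: 66 + 48 + 87 + 69 + ? = 375, so (3,5) = 105.
From row 3, 375 − (39 + 72 + 96 + 105) gives (3,2) = 63.
Row 5: 93 + 51 + 60 + 69 + ? = 375, so (5,2) = 102.

102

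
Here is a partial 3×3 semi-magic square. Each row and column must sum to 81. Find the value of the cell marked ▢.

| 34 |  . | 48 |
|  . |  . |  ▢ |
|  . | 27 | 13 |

Row 1: 34 + 48 + ? = 81, so (1,2) = -1.
Using row 3: 27 + 13 + ? → (3,1) = 81 − 40 = 41.
Column 1: 34 + 41 + ? = 81, so (2,1) = 6.
Column 2: -1 + 27 + ? = 81, so (2,2) = 55.
Column 3 needs 81; the known cells sum to 61, so (2,3) = 20.

20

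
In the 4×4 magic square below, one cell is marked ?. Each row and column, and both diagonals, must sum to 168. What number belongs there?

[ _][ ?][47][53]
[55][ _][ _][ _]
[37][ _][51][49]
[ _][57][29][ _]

Row 3: 37 + 51 + 49 + ? = 168, so (3,2) = 31.
Column 3: 47 + 51 + 29 + ? = 168, so (2,3) = 41.
Anti-diagonal must total 168; the given cells sum to 125, so (4,1) = 43.
Row 4 must total 168; the given cells sum to 129, so (4,4) = 39.
Column 1 needs 168; the known cells sum to 135, so (1,1) = 33.
Using column 4: 53 + 49 + 39 + ? → (2,4) = 168 − 141 = 27.
Main diagonal needs 168; the known cells sum to 123, so (2,2) = 45.
From row 1, 168 − (33 + 47 + 53) gives (1,2) = 35.

35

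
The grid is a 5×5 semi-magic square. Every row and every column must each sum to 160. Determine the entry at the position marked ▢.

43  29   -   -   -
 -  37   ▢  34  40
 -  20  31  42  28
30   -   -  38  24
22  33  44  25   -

23

Row 3 needs 160; the known cells sum to 121, so (3,1) = 39.
Row 5: 22 + 33 + 44 + 25 + ? = 160, so (5,5) = 36.
Column 1 must total 160; the given cells sum to 134, so (2,1) = 26.
Column 2: 29 + 37 + 20 + 33 + ? = 160, so (4,2) = 41.
Column 4 needs 160; the known cells sum to 139, so (1,4) = 21.
The remaining cell in column 5 is (1,5) = 160 − 128 = 32.
Using row 1: 43 + 29 + 21 + 32 + ? → (1,3) = 160 − 125 = 35.
From row 2, 160 − (26 + 37 + 34 + 40) gives (2,3) = 23.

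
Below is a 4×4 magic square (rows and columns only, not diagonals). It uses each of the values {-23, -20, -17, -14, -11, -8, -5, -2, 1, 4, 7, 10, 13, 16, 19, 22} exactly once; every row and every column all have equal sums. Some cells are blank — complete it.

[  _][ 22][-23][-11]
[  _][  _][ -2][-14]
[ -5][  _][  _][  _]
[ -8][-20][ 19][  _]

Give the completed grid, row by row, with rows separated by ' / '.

10 22 -23 -11 / 1 13 -2 -14 / -5 -17 4 16 / -8 -20 19 7

The 16 entries sum to -8, so each line sums to -8/4 = -2.
Row 1 needs -2; the known cells sum to -12, so (1,1) = 10.
From row 4, -2 − (-8 + (-20) + 19) gives (4,4) = 7.
Column 1 must total -2; the given cells sum to -3, so (2,1) = 1.
Column 3 needs -2; the known cells sum to -6, so (3,3) = 4.
Column 4: -11 + (-14) + 7 + ? = -2, so (3,4) = 16.
From row 2, -2 − (1 + (-2) + (-14)) gives (2,2) = 13.
The remaining cell in row 3 is (3,2) = -2 − 15 = -17.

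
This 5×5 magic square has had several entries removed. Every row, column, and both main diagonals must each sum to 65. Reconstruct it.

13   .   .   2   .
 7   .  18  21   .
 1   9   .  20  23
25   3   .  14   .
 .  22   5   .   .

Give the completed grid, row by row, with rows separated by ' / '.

13 16 24 2 10 / 7 15 18 21 4 / 1 9 12 20 23 / 25 3 6 14 17 / 19 22 5 8 11

From row 3, 65 − (1 + 9 + 20 + 23) gives (3,3) = 12.
Column 1 must total 65; the given cells sum to 46, so (5,1) = 19.
Column 4 needs 65; the known cells sum to 57, so (5,4) = 8.
The remaining cell in anti-diagonal is (1,5) = 65 − 55 = 10.
Row 5 must total 65; the given cells sum to 54, so (5,5) = 11.
Main diagonal needs 65; the known cells sum to 50, so (2,2) = 15.
Row 2 needs 65; the known cells sum to 61, so (2,5) = 4.
The remaining cell in column 2 is (1,2) = 65 − 49 = 16.
Column 5: 10 + 4 + 23 + 11 + ? = 65, so (4,5) = 17.
Using row 1: 13 + 16 + 2 + 10 + ? → (1,3) = 65 − 41 = 24.
From row 4, 65 − (25 + 3 + 14 + 17) gives (4,3) = 6.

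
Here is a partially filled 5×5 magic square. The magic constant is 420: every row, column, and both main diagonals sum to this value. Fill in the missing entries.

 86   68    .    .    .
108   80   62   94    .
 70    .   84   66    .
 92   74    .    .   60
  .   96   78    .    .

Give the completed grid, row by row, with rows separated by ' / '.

86 68 90 72 104 / 108 80 62 94 76 / 70 102 84 66 98 / 92 74 106 88 60 / 64 96 78 100 82

From row 2, 420 − (108 + 80 + 62 + 94) gives (2,5) = 76.
The remaining cell in column 1 is (5,1) = 420 − 356 = 64.
From column 2, 420 − (68 + 80 + 74 + 96) gives (3,2) = 102.
The remaining cell in anti-diagonal is (1,5) = 420 − 316 = 104.
Row 3 needs 420; the known cells sum to 322, so (3,5) = 98.
The remaining cell in column 5 is (5,5) = 420 − 338 = 82.
Using main diagonal: 86 + 80 + 84 + 82 + ? → (4,4) = 420 − 332 = 88.
Row 4 must total 420; the given cells sum to 314, so (4,3) = 106.
Using row 5: 64 + 96 + 78 + 82 + ? → (5,4) = 420 − 320 = 100.
Column 3: 62 + 84 + 106 + 78 + ? = 420, so (1,3) = 90.
The remaining cell in column 4 is (1,4) = 420 − 348 = 72.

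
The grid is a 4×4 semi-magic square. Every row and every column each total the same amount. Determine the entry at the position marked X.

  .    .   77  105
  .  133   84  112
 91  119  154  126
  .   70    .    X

147

Row 3 is complete and sums to 490; that is the magic constant.
Row 2: 133 + 84 + 112 + ? = 490, so (2,1) = 161.
Column 2 must total 490; the given cells sum to 322, so (1,2) = 168.
From column 3, 490 − (77 + 84 + 154) gives (4,3) = 175.
The remaining cell in column 4 is (4,4) = 490 − 343 = 147.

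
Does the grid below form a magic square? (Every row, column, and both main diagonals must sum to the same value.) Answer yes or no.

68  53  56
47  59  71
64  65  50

Row 1: 68 + 53 + 56 = 177.
Row 2: 47 + 59 + 71 = 177.
Row 3: 64 + 65 + 50 = 179.
Column 1: 68 + 47 + 64 = 179.
Column 2: 53 + 59 + 65 = 177.
Column 3: 56 + 71 + 50 = 177.
Main diagonal: 68 + 59 + 50 = 177.
Anti-diagonal: 56 + 59 + 64 = 179.

No — row 3 sums to 179 but column 2 sums to 177.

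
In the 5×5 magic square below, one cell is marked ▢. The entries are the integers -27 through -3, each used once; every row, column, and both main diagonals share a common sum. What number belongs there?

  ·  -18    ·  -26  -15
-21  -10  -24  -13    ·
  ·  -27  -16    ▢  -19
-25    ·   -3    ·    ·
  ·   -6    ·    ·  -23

-5

The entries are -27 through -3, which sum to -375, so each line sums to -375/5 = -75.
The remaining cell in row 2 is (2,5) = -75 − (-68) = -7.
Using column 2: -18 + (-10) + (-27) + (-6) + ? → (4,2) = -75 − (-61) = -14.
From column 5, -75 − (-15 + (-7) + (-19) + (-23)) gives (4,5) = -11.
Anti-diagonal needs -75; the known cells sum to -58, so (5,1) = -17.
Row 4 needs -75; the known cells sum to -53, so (4,4) = -22.
The remaining cell in main diagonal is (1,1) = -75 − (-71) = -4.
Row 1: -4 + (-18) + (-26) + (-15) + ? = -75, so (1,3) = -12.
Column 1 must total -75; the given cells sum to -67, so (3,1) = -8.
Column 3 must total -75; the given cells sum to -55, so (5,3) = -20.
Row 3 needs -75; the known cells sum to -70, so (3,4) = -5.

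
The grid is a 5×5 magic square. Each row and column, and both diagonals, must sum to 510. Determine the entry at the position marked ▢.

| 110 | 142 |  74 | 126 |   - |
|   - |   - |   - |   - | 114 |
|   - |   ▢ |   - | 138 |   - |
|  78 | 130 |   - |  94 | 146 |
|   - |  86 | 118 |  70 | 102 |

54

Row 1 must total 510; the given cells sum to 452, so (1,5) = 58.
Row 4: 78 + 130 + 94 + 146 + ? = 510, so (4,3) = 62.
Using row 5: 86 + 118 + 70 + 102 + ? → (5,1) = 510 − 376 = 134.
The remaining cell in column 4 is (2,4) = 510 − 428 = 82.
The remaining cell in column 5 is (3,5) = 510 − 420 = 90.
Using anti-diagonal: 58 + 82 + 130 + 134 + ? → (3,3) = 510 − 404 = 106.
Column 3 needs 510; the known cells sum to 360, so (2,3) = 150.
From main diagonal, 510 − (110 + 106 + 94 + 102) gives (2,2) = 98.
Using row 2: 98 + 150 + 82 + 114 + ? → (2,1) = 510 − 444 = 66.
Column 1 must total 510; the given cells sum to 388, so (3,1) = 122.
The remaining cell in column 2 is (3,2) = 510 − 456 = 54.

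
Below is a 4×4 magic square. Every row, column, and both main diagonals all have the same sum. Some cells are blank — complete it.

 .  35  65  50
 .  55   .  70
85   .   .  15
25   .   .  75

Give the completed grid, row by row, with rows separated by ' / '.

Column 4 is already complete: 50 + 70 + 15 + 75 = 210, so that is the magic constant.
From row 1, 210 − (35 + 65 + 50) gives (1,1) = 60.
Column 1: 60 + 85 + 25 + ? = 210, so (2,1) = 40.
Main diagonal: 60 + 55 + 75 + ? = 210, so (3,3) = 20.
Using row 2: 40 + 55 + 70 + ? → (2,3) = 210 − 165 = 45.
Row 3: 85 + 20 + 15 + ? = 210, so (3,2) = 90.
Column 2 must total 210; the given cells sum to 180, so (4,2) = 30.
The remaining cell in column 3 is (4,3) = 210 − 130 = 80.

60 35 65 50 / 40 55 45 70 / 85 90 20 15 / 25 30 80 75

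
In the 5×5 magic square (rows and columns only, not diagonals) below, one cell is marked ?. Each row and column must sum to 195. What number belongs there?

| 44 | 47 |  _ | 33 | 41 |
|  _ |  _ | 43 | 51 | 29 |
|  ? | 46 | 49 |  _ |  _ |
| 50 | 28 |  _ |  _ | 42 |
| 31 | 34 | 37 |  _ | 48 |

38

Row 1: 44 + 47 + 33 + 41 + ? = 195, so (1,3) = 30.
The remaining cell in row 5 is (5,4) = 195 − 150 = 45.
Column 2 must total 195; the given cells sum to 155, so (2,2) = 40.
Column 3 must total 195; the given cells sum to 159, so (4,3) = 36.
The remaining cell in column 5 is (3,5) = 195 − 160 = 35.
Row 2 needs 195; the known cells sum to 163, so (2,1) = 32.
Using row 4: 50 + 28 + 36 + 42 + ? → (4,4) = 195 − 156 = 39.
Column 1: 44 + 32 + 50 + 31 + ? = 195, so (3,1) = 38.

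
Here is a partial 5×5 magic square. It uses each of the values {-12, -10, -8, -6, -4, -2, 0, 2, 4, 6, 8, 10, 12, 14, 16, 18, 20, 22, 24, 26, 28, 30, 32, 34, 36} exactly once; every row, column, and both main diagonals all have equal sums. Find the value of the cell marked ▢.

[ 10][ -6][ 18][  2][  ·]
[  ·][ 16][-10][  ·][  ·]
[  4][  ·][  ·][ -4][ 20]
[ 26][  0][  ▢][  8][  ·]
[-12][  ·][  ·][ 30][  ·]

The 25 entries sum to 300, so each line sums to 300/5 = 60.
From row 1, 60 − (10 + (-6) + 18 + 2) gives (1,5) = 36.
Column 1: 10 + 4 + 26 + (-12) + ? = 60, so (2,1) = 32.
Column 4: 2 + (-4) + 8 + 30 + ? = 60, so (2,4) = 24.
Anti-diagonal needs 60; the known cells sum to 48, so (3,3) = 12.
Row 2 must total 60; the given cells sum to 62, so (2,5) = -2.
Row 3 must total 60; the given cells sum to 32, so (3,2) = 28.
Column 2: -6 + 16 + 28 + 0 + ? = 60, so (5,2) = 22.
From main diagonal, 60 − (10 + 16 + 12 + 8) gives (5,5) = 14.
Using row 5: -12 + 22 + 30 + 14 + ? → (5,3) = 60 − 54 = 6.
Using column 3: 18 + (-10) + 12 + 6 + ? → (4,3) = 60 − 26 = 34.

34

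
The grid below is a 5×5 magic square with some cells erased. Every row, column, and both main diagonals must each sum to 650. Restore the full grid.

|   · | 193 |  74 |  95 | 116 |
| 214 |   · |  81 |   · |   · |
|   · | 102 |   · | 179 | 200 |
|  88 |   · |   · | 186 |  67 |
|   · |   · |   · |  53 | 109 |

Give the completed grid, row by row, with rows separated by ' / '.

Row 1 needs 650; the known cells sum to 478, so (1,1) = 172.
From column 4, 650 − (95 + 179 + 186 + 53) gives (2,4) = 137.
Column 5 needs 650; the known cells sum to 492, so (2,5) = 158.
The remaining cell in row 2 is (2,2) = 650 − 590 = 60.
Main diagonal: 172 + 60 + 186 + 109 + ? = 650, so (3,3) = 123.
From row 3, 650 − (102 + 123 + 179 + 200) gives (3,1) = 46.
Column 1: 172 + 214 + 46 + 88 + ? = 650, so (5,1) = 130.
From anti-diagonal, 650 − (116 + 137 + 123 + 130) gives (4,2) = 144.
From row 4, 650 − (88 + 144 + 186 + 67) gives (4,3) = 165.
From column 2, 650 − (193 + 60 + 102 + 144) gives (5,2) = 151.
Column 3 needs 650; the known cells sum to 443, so (5,3) = 207.

172 193 74 95 116 / 214 60 81 137 158 / 46 102 123 179 200 / 88 144 165 186 67 / 130 151 207 53 109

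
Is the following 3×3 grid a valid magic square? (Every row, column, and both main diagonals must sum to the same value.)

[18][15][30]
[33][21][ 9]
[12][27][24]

Row 1: 18 + 15 + 30 = 63.
Row 2: 33 + 21 + 9 = 63.
Row 3: 12 + 27 + 24 = 63.
Column 1: 18 + 33 + 12 = 63.
Column 2: 15 + 21 + 27 = 63.
Column 3: 30 + 9 + 24 = 63.
Main diagonal: 18 + 21 + 24 = 63.
Anti-diagonal: 30 + 21 + 12 = 63.
All lines sum to 63.

Yes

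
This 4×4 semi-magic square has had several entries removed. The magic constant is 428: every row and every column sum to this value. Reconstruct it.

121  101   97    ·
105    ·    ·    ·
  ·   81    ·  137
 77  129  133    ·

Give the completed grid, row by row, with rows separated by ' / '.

121 101 97 109 / 105 117 113 93 / 125 81 85 137 / 77 129 133 89

From row 1, 428 − (121 + 101 + 97) gives (1,4) = 109.
Row 4 must total 428; the given cells sum to 339, so (4,4) = 89.
From column 1, 428 − (121 + 105 + 77) gives (3,1) = 125.
Using column 2: 101 + 81 + 129 + ? → (2,2) = 428 − 311 = 117.
Column 4 needs 428; the known cells sum to 335, so (2,4) = 93.
Row 2 needs 428; the known cells sum to 315, so (2,3) = 113.
The remaining cell in row 3 is (3,3) = 428 − 343 = 85.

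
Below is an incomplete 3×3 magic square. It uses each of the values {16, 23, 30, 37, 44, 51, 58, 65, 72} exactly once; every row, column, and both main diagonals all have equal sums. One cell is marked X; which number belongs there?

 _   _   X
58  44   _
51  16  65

37

The 9 entries sum to 396, so each line sums to 396/3 = 132.
Using row 2: 58 + 44 + ? → (2,3) = 132 − 102 = 30.
The remaining cell in column 1 is (1,1) = 132 − 109 = 23.
Using column 2: 44 + 16 + ? → (1,2) = 132 − 60 = 72.
Using column 3: 30 + 65 + ? → (1,3) = 132 − 95 = 37.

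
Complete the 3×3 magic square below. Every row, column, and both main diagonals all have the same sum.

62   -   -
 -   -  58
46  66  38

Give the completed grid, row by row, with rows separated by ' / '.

62 34 54 / 42 50 58 / 46 66 38

Row 3 is already complete: 46 + 66 + 38 = 150, so that is the magic constant.
From column 1, 150 − (62 + 46) gives (2,1) = 42.
From column 3, 150 − (58 + 38) gives (1,3) = 54.
From main diagonal, 150 − (62 + 38) gives (2,2) = 50.
Row 1: 62 + 54 + ? = 150, so (1,2) = 34.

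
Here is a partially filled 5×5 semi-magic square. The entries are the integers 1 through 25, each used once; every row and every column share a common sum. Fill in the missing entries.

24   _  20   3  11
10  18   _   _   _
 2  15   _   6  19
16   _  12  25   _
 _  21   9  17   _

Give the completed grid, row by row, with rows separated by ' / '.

24 7 20 3 11 / 10 18 1 14 22 / 2 15 23 6 19 / 16 4 12 25 8 / 13 21 9 17 5

The entries are 1 through 25, which sum to 325, so each line sums to 325/5 = 65.
Row 1 must total 65; the given cells sum to 58, so (1,2) = 7.
Using row 3: 2 + 15 + 6 + 19 + ? → (3,3) = 65 − 42 = 23.
From column 1, 65 − (24 + 10 + 2 + 16) gives (5,1) = 13.
From column 2, 65 − (7 + 18 + 15 + 21) gives (4,2) = 4.
Using column 3: 20 + 23 + 12 + 9 + ? → (2,3) = 65 − 64 = 1.
Using column 4: 3 + 6 + 25 + 17 + ? → (2,4) = 65 − 51 = 14.
Using row 2: 10 + 18 + 1 + 14 + ? → (2,5) = 65 − 43 = 22.
Row 4 must total 65; the given cells sum to 57, so (4,5) = 8.
Row 5 must total 65; the given cells sum to 60, so (5,5) = 5.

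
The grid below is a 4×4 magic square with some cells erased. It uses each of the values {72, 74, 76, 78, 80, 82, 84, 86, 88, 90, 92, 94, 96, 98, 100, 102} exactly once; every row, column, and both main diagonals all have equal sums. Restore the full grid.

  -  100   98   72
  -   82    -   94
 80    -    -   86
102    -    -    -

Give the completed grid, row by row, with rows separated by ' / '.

The 16 entries sum to 1392, so each line sums to 1392/4 = 348.
Row 1 must total 348; the given cells sum to 270, so (1,1) = 78.
Column 1: 78 + 80 + 102 + ? = 348, so (2,1) = 88.
From column 4, 348 − (72 + 94 + 86) gives (4,4) = 96.
Main diagonal: 78 + 82 + 96 + ? = 348, so (3,3) = 92.
Using row 2: 88 + 82 + 94 + ? → (2,3) = 348 − 264 = 84.
From row 3, 348 − (80 + 92 + 86) gives (3,2) = 90.
Column 2 must total 348; the given cells sum to 272, so (4,2) = 76.
Column 3 must total 348; the given cells sum to 274, so (4,3) = 74.

78 100 98 72 / 88 82 84 94 / 80 90 92 86 / 102 76 74 96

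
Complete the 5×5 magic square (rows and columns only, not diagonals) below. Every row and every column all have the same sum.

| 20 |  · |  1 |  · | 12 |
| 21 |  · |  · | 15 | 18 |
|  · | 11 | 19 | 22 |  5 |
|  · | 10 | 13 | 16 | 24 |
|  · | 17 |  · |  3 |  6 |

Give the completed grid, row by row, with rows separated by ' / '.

Column 5 is already complete: 12 + 18 + 5 + 24 + 6 = 65, so that is the magic constant.
The remaining cell in row 3 is (3,1) = 65 − 57 = 8.
From row 4, 65 − (10 + 13 + 16 + 24) gives (4,1) = 2.
Using column 1: 20 + 21 + 8 + 2 + ? → (5,1) = 65 − 51 = 14.
The remaining cell in column 4 is (1,4) = 65 − 56 = 9.
Row 1 needs 65; the known cells sum to 42, so (1,2) = 23.
Row 5: 14 + 17 + 3 + 6 + ? = 65, so (5,3) = 25.
Using column 2: 23 + 11 + 10 + 17 + ? → (2,2) = 65 − 61 = 4.
The remaining cell in column 3 is (2,3) = 65 − 58 = 7.

20 23 1 9 12 / 21 4 7 15 18 / 8 11 19 22 5 / 2 10 13 16 24 / 14 17 25 3 6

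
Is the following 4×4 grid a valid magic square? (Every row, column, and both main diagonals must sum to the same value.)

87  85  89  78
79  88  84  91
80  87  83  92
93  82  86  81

No — column 4 sums to 342 but row 1 sums to 339.

Row 1: 87 + 85 + 89 + 78 = 339.
Row 2: 79 + 88 + 84 + 91 = 342.
Row 3: 80 + 87 + 83 + 92 = 342.
Row 4: 93 + 82 + 86 + 81 = 342.
Column 1: 87 + 79 + 80 + 93 = 339.
Column 2: 85 + 88 + 87 + 82 = 342.
Column 3: 89 + 84 + 83 + 86 = 342.
Column 4: 78 + 91 + 92 + 81 = 342.
Main diagonal: 87 + 88 + 83 + 81 = 339.
Anti-diagonal: 78 + 84 + 87 + 93 = 342.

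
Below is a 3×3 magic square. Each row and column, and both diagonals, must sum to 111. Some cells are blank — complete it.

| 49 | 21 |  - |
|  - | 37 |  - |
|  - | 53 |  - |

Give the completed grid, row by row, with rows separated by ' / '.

49 21 41 / 29 37 45 / 33 53 25

The remaining cell in row 1 is (1,3) = 111 − 70 = 41.
Main diagonal must total 111; the given cells sum to 86, so (3,3) = 25.
From anti-diagonal, 111 − (41 + 37) gives (3,1) = 33.
Column 1 must total 111; the given cells sum to 82, so (2,1) = 29.
The remaining cell in column 3 is (2,3) = 111 − 66 = 45.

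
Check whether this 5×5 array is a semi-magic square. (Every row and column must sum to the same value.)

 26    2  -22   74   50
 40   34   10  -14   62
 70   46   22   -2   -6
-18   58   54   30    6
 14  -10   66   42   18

Row 1: 26 + 2 + (-22) + 74 + 50 = 130.
Row 2: 40 + 34 + 10 + (-14) + 62 = 132.
Row 3: 70 + 46 + 22 + (-2) + (-6) = 130.
Row 4: -18 + 58 + 54 + 30 + 6 = 130.
Row 5: 14 + (-10) + 66 + 42 + 18 = 130.
Column 1: 26 + 40 + 70 + (-18) + 14 = 132.
Column 2: 2 + 34 + 46 + 58 + (-10) = 130.
Column 3: -22 + 10 + 22 + 54 + 66 = 130.
Column 4: 74 + (-14) + (-2) + 30 + 42 = 130.
Column 5: 50 + 62 + (-6) + 6 + 18 = 130.

No — column 2 sums to 130 but column 1 sums to 132.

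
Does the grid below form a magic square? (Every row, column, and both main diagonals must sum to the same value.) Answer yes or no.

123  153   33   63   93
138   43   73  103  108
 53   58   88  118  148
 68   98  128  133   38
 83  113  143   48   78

Yes

Row 1: 123 + 153 + 33 + 63 + 93 = 465.
Row 2: 138 + 43 + 73 + 103 + 108 = 465.
Row 3: 53 + 58 + 88 + 118 + 148 = 465.
Row 4: 68 + 98 + 128 + 133 + 38 = 465.
Row 5: 83 + 113 + 143 + 48 + 78 = 465.
Column 1: 123 + 138 + 53 + 68 + 83 = 465.
Column 2: 153 + 43 + 58 + 98 + 113 = 465.
Column 3: 33 + 73 + 88 + 128 + 143 = 465.
Column 4: 63 + 103 + 118 + 133 + 48 = 465.
Column 5: 93 + 108 + 148 + 38 + 78 = 465.
Main diagonal: 123 + 43 + 88 + 133 + 78 = 465.
Anti-diagonal: 93 + 103 + 88 + 98 + 83 = 465.
All lines sum to 465.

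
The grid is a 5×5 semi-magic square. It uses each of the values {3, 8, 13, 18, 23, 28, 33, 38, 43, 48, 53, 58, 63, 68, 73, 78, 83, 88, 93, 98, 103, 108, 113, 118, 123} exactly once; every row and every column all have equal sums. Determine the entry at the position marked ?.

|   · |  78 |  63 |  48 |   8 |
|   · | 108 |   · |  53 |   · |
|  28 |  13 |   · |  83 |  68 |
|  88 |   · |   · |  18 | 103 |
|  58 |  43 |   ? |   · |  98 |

The 25 entries sum to 1575, so each line sums to 1575/5 = 315.
The remaining cell in row 1 is (1,1) = 315 − 197 = 118.
Row 3: 28 + 13 + 83 + 68 + ? = 315, so (3,3) = 123.
Column 1 must total 315; the given cells sum to 292, so (2,1) = 23.
Column 2 needs 315; the known cells sum to 242, so (4,2) = 73.
The remaining cell in column 4 is (5,4) = 315 − 202 = 113.
The remaining cell in column 5 is (2,5) = 315 − 277 = 38.
Row 2 needs 315; the known cells sum to 222, so (2,3) = 93.
Row 4 must total 315; the given cells sum to 282, so (4,3) = 33.
Row 5 must total 315; the given cells sum to 312, so (5,3) = 3.

3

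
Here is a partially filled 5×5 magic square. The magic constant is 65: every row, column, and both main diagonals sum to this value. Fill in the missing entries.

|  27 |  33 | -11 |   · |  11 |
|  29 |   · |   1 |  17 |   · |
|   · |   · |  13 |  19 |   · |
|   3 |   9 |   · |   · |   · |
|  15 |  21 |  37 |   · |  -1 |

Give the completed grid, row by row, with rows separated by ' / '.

27 33 -11 5 11 / 29 -5 1 17 23 / -9 7 13 19 35 / 3 9 25 31 -3 / 15 21 37 -7 -1

Row 1 must total 65; the given cells sum to 60, so (1,4) = 5.
Row 5: 15 + 21 + 37 + (-1) + ? = 65, so (5,4) = -7.
Column 1 needs 65; the known cells sum to 74, so (3,1) = -9.
The remaining cell in column 3 is (4,3) = 65 − 40 = 25.
Using column 4: 5 + 17 + 19 + (-7) + ? → (4,4) = 65 − 34 = 31.
Main diagonal: 27 + 13 + 31 + (-1) + ? = 65, so (2,2) = -5.
Row 2 must total 65; the given cells sum to 42, so (2,5) = 23.
The remaining cell in row 4 is (4,5) = 65 − 68 = -3.
From column 2, 65 − (33 + (-5) + 9 + 21) gives (3,2) = 7.
Column 5 needs 65; the known cells sum to 30, so (3,5) = 35.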